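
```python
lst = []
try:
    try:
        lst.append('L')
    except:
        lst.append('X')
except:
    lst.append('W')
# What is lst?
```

Step-by-step execution trace:
1. Inner try: `lst.append('L')` → lst = ['L']. No exception raised.
2. Inner `except` is skipped.
3. Inner try completes normally; outer `except` is skipped.
Result: ['L']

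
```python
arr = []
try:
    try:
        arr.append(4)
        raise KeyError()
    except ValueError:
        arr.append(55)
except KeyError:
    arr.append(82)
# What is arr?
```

Step-by-step execution trace:
1. Inner try: `arr.append(4)` → arr = [4].
2. `raise KeyError()` raises KeyError.
3. Inner `except ValueError` does not match KeyError; exception propagates to outer try.
4. Outer `except KeyError` matches → `arr.append(82)` → arr = [4, 82].
Result: [4, 82]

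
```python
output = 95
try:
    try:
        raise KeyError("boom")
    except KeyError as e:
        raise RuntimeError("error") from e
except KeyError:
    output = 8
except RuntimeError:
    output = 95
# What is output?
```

Step-by-step execution trace:
1. Inner try raises KeyError; inner `except KeyError as e` catches it.
2. `raise RuntimeError(...) from e` raises RuntimeError (KeyError is attached as __cause__, but only RuntimeError is active).
3. Outer `except KeyError` does not match RuntimeError; skipped.
4. Outer `except RuntimeError` matches → output = 95.
Result: 95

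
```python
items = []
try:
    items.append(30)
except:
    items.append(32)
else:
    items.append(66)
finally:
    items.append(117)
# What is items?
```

Step-by-step execution trace:
1. try: `items.append(30)` → items = [30]. No exception raised.
2. `except` is skipped.
3. `else` runs: `items.append(66)` → items = [30, 66].
4. `finally` always runs: `items.append(117)` → items = [30, 66, 117].
Result: [30, 66, 117]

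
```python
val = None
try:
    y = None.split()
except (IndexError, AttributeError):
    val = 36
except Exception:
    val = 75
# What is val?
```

Step-by-step execution trace:
1. `y = None.split()` raises AttributeError.
2. `except (IndexError, AttributeError)` matches (AttributeError is in the tuple) → val = 36.
3. `except Exception` is not reached.
Result: 36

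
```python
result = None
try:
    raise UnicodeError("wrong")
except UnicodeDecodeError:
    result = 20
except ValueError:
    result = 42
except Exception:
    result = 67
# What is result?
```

Step-by-step execution trace:
1. `raise UnicodeError(...)` raises UnicodeError.
2. `except UnicodeDecodeError` does not match (UnicodeError is not a subclass of UnicodeDecodeError); skipped.
3. `except ValueError` matches (UnicodeError is a subclass of ValueError) → result = 42.
4. `except Exception` is not reached.
Result: 42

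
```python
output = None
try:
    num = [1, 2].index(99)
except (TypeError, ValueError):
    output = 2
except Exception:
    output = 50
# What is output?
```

Step-by-step execution trace:
1. `num = [1, 2].index(99)` raises ValueError.
2. `except (TypeError, ValueError)` matches (ValueError is in the tuple) → output = 2.
3. `except Exception` is not reached.
Result: 2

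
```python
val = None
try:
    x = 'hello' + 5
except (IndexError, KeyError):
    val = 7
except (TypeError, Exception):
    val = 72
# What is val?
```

Step-by-step execution trace:
1. `x = 'hello' + 5` raises TypeError.
2. `except (IndexError, KeyError)` does not match TypeError; skipped.
3. `except (TypeError, Exception)` matches (TypeError is in the tuple) → val = 72.
Result: 72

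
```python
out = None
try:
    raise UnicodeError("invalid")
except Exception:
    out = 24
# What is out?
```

Step-by-step execution trace:
1. `raise UnicodeError(...)` raises UnicodeError.
2. `except Exception` matches (UnicodeError is a subclass of Exception) → out = 24.
Result: 24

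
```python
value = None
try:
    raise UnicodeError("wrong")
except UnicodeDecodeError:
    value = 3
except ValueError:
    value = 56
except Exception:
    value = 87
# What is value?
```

Step-by-step execution trace:
1. `raise UnicodeError(...)` raises UnicodeError.
2. `except UnicodeDecodeError` does not match (UnicodeError is not a subclass of UnicodeDecodeError); skipped.
3. `except ValueError` matches (UnicodeError is a subclass of ValueError) → value = 56.
4. `except Exception` is not reached.
Result: 56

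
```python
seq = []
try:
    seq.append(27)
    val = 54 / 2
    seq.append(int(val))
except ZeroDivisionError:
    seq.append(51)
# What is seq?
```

Step-by-step execution trace:
1. try: `seq.append(27)` → seq = [27].
2. `val = 54 / 2` → val = 27.0. No exception raised.
3. `seq.append(int(val))` → seq = [27, 27].
4. `except ZeroDivisionError` is skipped (no exception was raised).
Result: [27, 27]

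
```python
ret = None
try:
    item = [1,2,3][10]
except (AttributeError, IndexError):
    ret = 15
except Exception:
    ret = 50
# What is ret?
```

Step-by-step execution trace:
1. `item = [1,2,3][10]` raises IndexError.
2. `except (AttributeError, IndexError)` matches (IndexError is in the tuple) → ret = 15.
3. `except Exception` is not reached.
Result: 15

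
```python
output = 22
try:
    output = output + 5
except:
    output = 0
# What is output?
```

Step-by-step execution trace:
1. output starts at 22.
2. try: `output = output + 5` → output = 27. No exception raised.
3. `except` is skipped.
Result: 27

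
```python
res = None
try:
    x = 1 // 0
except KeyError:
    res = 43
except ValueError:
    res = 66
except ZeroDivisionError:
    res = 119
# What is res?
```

Step-by-step execution trace:
1. `x = 1 // 0` raises ZeroDivisionError.
2. `except KeyError` does not match ZeroDivisionError; skipped.
3. `except ValueError` does not match ZeroDivisionError; skipped.
4. `except ZeroDivisionError` matches → res = 119.
Result: 119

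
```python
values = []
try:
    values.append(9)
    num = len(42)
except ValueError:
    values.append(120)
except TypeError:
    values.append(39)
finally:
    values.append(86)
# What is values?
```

Step-by-step execution trace:
1. try: `values.append(9)` → values = [9].
2. `num = len(42)` raises TypeError.
3. `except ValueError` does not match TypeError; skipped.
4. `except TypeError` matches → `values.append(39)` → values = [9, 39].
5. finally always runs: `values.append(86)` → values = [9, 39, 86].
Result: [9, 39, 86]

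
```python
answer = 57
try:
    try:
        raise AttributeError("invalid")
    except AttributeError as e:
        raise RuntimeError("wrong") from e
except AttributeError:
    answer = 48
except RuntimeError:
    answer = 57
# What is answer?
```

Step-by-step execution trace:
1. Inner try raises AttributeError; inner `except AttributeError as e` catches it.
2. `raise RuntimeError(...) from e` raises RuntimeError (AttributeError is attached as __cause__, but only RuntimeError is active).
3. Outer `except AttributeError` does not match RuntimeError; skipped.
4. Outer `except RuntimeError` matches → answer = 57.
Result: 57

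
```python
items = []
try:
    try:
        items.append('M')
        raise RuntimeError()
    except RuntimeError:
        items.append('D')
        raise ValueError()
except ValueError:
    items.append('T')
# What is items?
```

Step-by-step execution trace:
1. Inner try: `items.append('M')` → items = ['M'].
2. `raise RuntimeError()` raises RuntimeError.
3. Inner `except RuntimeError` matches → `items.append('D')` → items = ['M', 'D'].
4. `raise ValueError()` raises ValueError; propagates to outer try.
5. Outer `except ValueError` matches → `items.append('T')` → items = ['M', 'D', 'T'].
Result: ['M', 'D', 'T']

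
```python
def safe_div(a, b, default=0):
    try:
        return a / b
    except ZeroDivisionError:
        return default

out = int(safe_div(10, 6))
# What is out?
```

Step-by-step execution trace:
1. `safe_div(10, 6)` enters try: `return 10 / 6` → returns 1.6666666666666667. No exception raised.
2. `except ZeroDivisionError` is skipped.
3. `int(1.6666666666666667)` → 1 → out = 1.
Result: 1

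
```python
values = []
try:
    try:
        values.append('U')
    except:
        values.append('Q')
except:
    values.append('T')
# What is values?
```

Step-by-step execution trace:
1. Inner try: `values.append('U')` → values = ['U']. No exception raised.
2. Inner `except` is skipped.
3. Inner try completes normally; outer `except` is skipped.
Result: ['U']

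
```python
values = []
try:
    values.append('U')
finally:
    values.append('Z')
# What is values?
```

Step-by-step execution trace:
1. try: `values.append('U')` → values = ['U'].
2. The try body completes without raising.
3. finally always runs: `values.append('Z')` → values = ['U', 'Z'].
Result: ['U', 'Z']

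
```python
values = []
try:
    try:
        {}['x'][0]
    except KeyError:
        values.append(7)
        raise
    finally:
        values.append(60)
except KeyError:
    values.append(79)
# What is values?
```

Step-by-step execution trace:
1. Inner try: `{}['x'][0]` raises KeyError.
2. Inner `except KeyError` matches → `values.append(7)` → values = [7].
3. bare `raise` re-raises KeyError.
4. Inner `finally` runs during unwinding: `values.append(60)` → values = [7, 60].
5. Outer `except KeyError` matches → `values.append(79)` → values = [7, 60, 79].
Result: [7, 60, 79]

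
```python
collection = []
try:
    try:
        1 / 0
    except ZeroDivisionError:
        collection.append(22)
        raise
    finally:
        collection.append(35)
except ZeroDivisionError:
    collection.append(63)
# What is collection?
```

Step-by-step execution trace:
1. Inner try: `1 / 0` raises ZeroDivisionError.
2. Inner `except ZeroDivisionError` matches → `collection.append(22)` → collection = [22].
3. bare `raise` re-raises ZeroDivisionError.
4. Inner `finally` runs during unwinding: `collection.append(35)` → collection = [22, 35].
5. Outer `except ZeroDivisionError` matches → `collection.append(63)` → collection = [22, 35, 63].
Result: [22, 35, 63]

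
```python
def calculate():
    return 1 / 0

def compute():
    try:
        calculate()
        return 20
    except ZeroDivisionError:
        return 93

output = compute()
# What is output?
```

Step-by-step execution trace:
1. `compute()` calls `calculate()`.
2. `calculate()` evaluates `1 / 0`, which raises ZeroDivisionError; it propagates to the caller.
3. `return 20` is not reached.
4. `except ZeroDivisionError` in compute matches → returns 93.
5. output = 93.
Result: 93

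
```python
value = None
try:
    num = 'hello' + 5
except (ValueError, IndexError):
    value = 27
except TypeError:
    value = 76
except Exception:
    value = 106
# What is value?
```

Step-by-step execution trace:
1. `num = 'hello' + 5` raises TypeError.
2. `except (ValueError, IndexError)` does not match TypeError; skipped.
3. `except TypeError` matches (exact type match) → value = 76.
4. `except Exception` is not reached.
Result: 76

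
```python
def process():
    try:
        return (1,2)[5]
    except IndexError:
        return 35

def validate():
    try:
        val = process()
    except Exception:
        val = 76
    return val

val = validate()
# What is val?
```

Step-by-step execution trace:
1. `validate()` calls `process()`.
2. In process: `(1,2)[5]` raises IndexError; `except IndexError` catches it → returns 35.
3. In validate: `val = process()` → val = 35. No exception reaches validate.
4. `except Exception` is skipped; validate returns 35.
5. val = 35.
Result: 35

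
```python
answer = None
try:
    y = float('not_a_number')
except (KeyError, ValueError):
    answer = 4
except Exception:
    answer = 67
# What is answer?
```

Step-by-step execution trace:
1. `y = float('not_a_number')` raises ValueError.
2. `except (KeyError, ValueError)` matches (ValueError is in the tuple) → answer = 4.
3. `except Exception` is not reached.
Result: 4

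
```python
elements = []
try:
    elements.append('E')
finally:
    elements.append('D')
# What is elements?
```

Step-by-step execution trace:
1. try: `elements.append('E')` → elements = ['E'].
2. The try body completes without raising.
3. finally always runs: `elements.append('D')` → elements = ['E', 'D'].
Result: ['E', 'D']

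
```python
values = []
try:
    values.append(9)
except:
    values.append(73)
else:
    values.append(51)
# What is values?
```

Step-by-step execution trace:
1. try: `values.append(9)` → values = [9]. No exception raised.
2. `except` is skipped.
3. `else` runs (try completed without exception): `values.append(51)` → values = [9, 51].
Result: [9, 51]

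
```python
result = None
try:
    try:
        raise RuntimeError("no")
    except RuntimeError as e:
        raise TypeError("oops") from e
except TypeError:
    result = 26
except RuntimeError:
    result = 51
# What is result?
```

Step-by-step execution trace:
1. Inner try raises RuntimeError; inner `except RuntimeError as e` catches it.
2. `raise TypeError(...) from e` raises TypeError (RuntimeError is attached as __cause__, but only TypeError is active).
3. Outer `except TypeError` matches → result = 26.
4. `except RuntimeError` is not reached.
Result: 26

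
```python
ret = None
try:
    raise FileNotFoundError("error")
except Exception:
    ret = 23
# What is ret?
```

Step-by-step execution trace:
1. `raise FileNotFoundError(...)` raises FileNotFoundError.
2. `except Exception` matches (FileNotFoundError is a subclass of Exception) → ret = 23.
Result: 23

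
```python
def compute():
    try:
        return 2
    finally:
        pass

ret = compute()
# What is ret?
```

Step-by-step execution trace:
1. `compute()` enters try: `return 2` sets pending return value 2.
2. Before returning, `finally: pass` runs (no effect).
3. compute() returns 2 → ret = 2.
Result: 2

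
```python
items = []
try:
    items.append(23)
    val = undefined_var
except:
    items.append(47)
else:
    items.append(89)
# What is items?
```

Step-by-step execution trace:
1. try: `items.append(23)` → items = [23].
2. `val = undefined_var` raises NameError.
3. bare `except` matches → `items.append(47)` → items = [23, 47].
4. `else` is skipped (an exception was raised).
Result: [23, 47]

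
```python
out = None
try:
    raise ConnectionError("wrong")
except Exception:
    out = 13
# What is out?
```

Step-by-step execution trace:
1. `raise ConnectionError(...)` raises ConnectionError.
2. `except Exception` matches (ConnectionError is a subclass of Exception) → out = 13.
Result: 13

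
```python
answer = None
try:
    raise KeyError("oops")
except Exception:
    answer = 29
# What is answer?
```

Step-by-step execution trace:
1. `raise KeyError(...)` raises KeyError.
2. `except Exception` matches (KeyError is a subclass of Exception) → answer = 29.
Result: 29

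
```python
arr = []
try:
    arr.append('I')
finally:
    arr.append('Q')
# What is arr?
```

Step-by-step execution trace:
1. try: `arr.append('I')` → arr = ['I'].
2. The try body completes without raising.
3. finally always runs: `arr.append('Q')` → arr = ['I', 'Q'].
Result: ['I', 'Q']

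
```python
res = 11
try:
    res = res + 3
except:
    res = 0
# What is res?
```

Step-by-step execution trace:
1. res starts at 11.
2. try: `res = res + 3` → res = 14. No exception raised.
3. `except` is skipped.
Result: 14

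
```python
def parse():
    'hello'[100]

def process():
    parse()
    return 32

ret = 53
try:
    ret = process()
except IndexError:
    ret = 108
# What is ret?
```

Step-by-step execution trace:
1. ret starts at 53.
2. try: `process()` calls `parse()`.
3. `parse()` evaluates `'hello'[100]`, which raises IndexError; it propagates through process (uncaught).
4. `return 32` in process is not reached; the assignment to ret does not complete.
5. `except IndexError` matches → ret = 108.
Result: 108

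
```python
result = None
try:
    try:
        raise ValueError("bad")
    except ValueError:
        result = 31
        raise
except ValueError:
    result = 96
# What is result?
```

Step-by-step execution trace:
1. Inner try: `raise ValueError("bad")` raises ValueError.
2. Inner `except ValueError` matches → result = 31.
3. bare `raise` re-raises the same ValueError.
4. Outer `except ValueError` matches → result = 96.
Result: 96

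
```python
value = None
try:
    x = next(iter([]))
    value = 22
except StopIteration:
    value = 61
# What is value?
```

Step-by-step execution trace:
1. `x = next(iter([]))` raises StopIteration.
2. `value = 22` is not reached.
3. `except StopIteration` matches → value = 61.
Result: 61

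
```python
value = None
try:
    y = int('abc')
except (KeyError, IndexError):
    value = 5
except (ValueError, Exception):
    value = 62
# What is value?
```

Step-by-step execution trace:
1. `y = int('abc')` raises ValueError.
2. `except (KeyError, IndexError)` does not match ValueError; skipped.
3. `except (ValueError, Exception)` matches (ValueError is in the tuple) → value = 62.
Result: 62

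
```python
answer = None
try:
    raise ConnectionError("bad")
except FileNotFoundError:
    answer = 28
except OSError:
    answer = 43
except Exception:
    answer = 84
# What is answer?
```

Step-by-step execution trace:
1. `raise ConnectionError(...)` raises ConnectionError.
2. `except FileNotFoundError` does not match (ConnectionError is not a subclass of FileNotFoundError); skipped.
3. `except OSError` matches (ConnectionError is a subclass of OSError) → answer = 43.
4. `except Exception` is not reached.
Result: 43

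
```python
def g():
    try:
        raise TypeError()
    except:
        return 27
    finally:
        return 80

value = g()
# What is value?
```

Step-by-step execution trace:
1. `g()` enters try: `raise TypeError()` raises TypeError.
2. bare `except` matches → `return 27` sets pending return value 27.
3. Before returning, `finally: return 80` runs and overrides the pending return.
4. g() returns 80 → value = 80.
Result: 80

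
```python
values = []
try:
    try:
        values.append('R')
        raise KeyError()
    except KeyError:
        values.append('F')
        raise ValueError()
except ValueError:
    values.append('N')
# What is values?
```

Step-by-step execution trace:
1. Inner try: `values.append('R')` → values = ['R'].
2. `raise KeyError()` raises KeyError.
3. Inner `except KeyError` matches → `values.append('F')` → values = ['R', 'F'].
4. `raise ValueError()` raises ValueError; propagates to outer try.
5. Outer `except ValueError` matches → `values.append('N')` → values = ['R', 'F', 'N'].
Result: ['R', 'F', 'N']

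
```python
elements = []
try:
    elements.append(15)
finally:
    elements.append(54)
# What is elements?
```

Step-by-step execution trace:
1. try: `elements.append(15)` → elements = [15].
2. The try body completes without raising.
3. finally always runs: `elements.append(54)` → elements = [15, 54].
Result: [15, 54]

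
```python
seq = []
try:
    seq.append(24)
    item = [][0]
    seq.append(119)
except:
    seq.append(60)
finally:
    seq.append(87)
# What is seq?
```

Step-by-step execution trace:
1. try: `seq.append(24)` → seq = [24].
2. `item = [][0]` raises IndexError; `seq.append(119)` is not reached.
3. bare `except` matches → `seq.append(60)` → seq = [24, 60].
4. finally always runs: `seq.append(87)` → seq = [24, 60, 87].
Result: [24, 60, 87]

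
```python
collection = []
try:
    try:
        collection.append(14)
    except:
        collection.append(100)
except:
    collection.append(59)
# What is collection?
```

Step-by-step execution trace:
1. Inner try: `collection.append(14)` → collection = [14]. No exception raised.
2. Inner `except` is skipped.
3. Inner try completes normally; outer `except` is skipped.
Result: [14]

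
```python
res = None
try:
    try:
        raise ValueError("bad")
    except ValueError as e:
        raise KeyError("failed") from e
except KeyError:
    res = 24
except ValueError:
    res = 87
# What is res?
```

Step-by-step execution trace:
1. Inner try raises ValueError; inner `except ValueError as e` catches it.
2. `raise KeyError(...) from e` raises KeyError (ValueError is attached as __cause__, but only KeyError is active).
3. Outer `except KeyError` matches → res = 24.
4. `except ValueError` is not reached.
Result: 24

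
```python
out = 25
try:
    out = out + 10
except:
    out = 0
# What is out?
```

Step-by-step execution trace:
1. out starts at 25.
2. try: `out = out + 10` → out = 35. No exception raised.
3. `except` is skipped.
Result: 35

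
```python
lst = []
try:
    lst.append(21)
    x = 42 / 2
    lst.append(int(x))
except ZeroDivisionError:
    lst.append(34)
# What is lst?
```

Step-by-step execution trace:
1. try: `lst.append(21)` → lst = [21].
2. `x = 42 / 2` → x = 21.0. No exception raised.
3. `lst.append(int(x))` → lst = [21, 21].
4. `except ZeroDivisionError` is skipped (no exception was raised).
Result: [21, 21]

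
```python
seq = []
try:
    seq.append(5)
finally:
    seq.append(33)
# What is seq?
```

Step-by-step execution trace:
1. try: `seq.append(5)` → seq = [5].
2. The try body completes without raising.
3. finally always runs: `seq.append(33)` → seq = [5, 33].
Result: [5, 33]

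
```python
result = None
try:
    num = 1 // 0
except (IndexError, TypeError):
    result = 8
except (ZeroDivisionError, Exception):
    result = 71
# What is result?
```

Step-by-step execution trace:
1. `num = 1 // 0` raises ZeroDivisionError.
2. `except (IndexError, TypeError)` does not match ZeroDivisionError; skipped.
3. `except (ZeroDivisionError, Exception)` matches (ZeroDivisionError is in the tuple) → result = 71.
Result: 71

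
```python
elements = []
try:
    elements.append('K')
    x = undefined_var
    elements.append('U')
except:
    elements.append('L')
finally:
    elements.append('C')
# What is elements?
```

Step-by-step execution trace:
1. try: `elements.append('K')` → elements = ['K'].
2. `x = undefined_var` raises NameError; `elements.append('U')` is not reached.
3. bare `except` matches → `elements.append('L')` → elements = ['K', 'L'].
4. finally always runs: `elements.append('C')` → elements = ['K', 'L', 'C'].
Result: ['K', 'L', 'C']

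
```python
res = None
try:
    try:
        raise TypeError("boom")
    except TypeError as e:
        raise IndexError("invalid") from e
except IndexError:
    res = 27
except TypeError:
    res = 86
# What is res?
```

Step-by-step execution trace:
1. Inner try raises TypeError; inner `except TypeError as e` catches it.
2. `raise IndexError(...) from e` raises IndexError (TypeError is attached as __cause__, but only IndexError is active).
3. Outer `except IndexError` matches → res = 27.
4. `except TypeError` is not reached.
Result: 27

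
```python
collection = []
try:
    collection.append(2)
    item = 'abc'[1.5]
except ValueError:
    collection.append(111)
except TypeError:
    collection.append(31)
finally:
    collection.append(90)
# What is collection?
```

Step-by-step execution trace:
1. try: `collection.append(2)` → collection = [2].
2. `item = 'abc'[1.5]` raises TypeError.
3. `except ValueError` does not match TypeError; skipped.
4. `except TypeError` matches → `collection.append(31)` → collection = [2, 31].
5. finally always runs: `collection.append(90)` → collection = [2, 31, 90].
Result: [2, 31, 90]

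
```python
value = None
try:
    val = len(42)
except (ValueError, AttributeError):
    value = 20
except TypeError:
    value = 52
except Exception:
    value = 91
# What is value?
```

Step-by-step execution trace:
1. `val = len(42)` raises TypeError.
2. `except (ValueError, AttributeError)` does not match TypeError; skipped.
3. `except TypeError` matches (exact type match) → value = 52.
4. `except Exception` is not reached.
Result: 52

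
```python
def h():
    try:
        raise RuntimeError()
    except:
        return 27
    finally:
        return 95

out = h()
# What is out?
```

Step-by-step execution trace:
1. `h()` enters try: `raise RuntimeError()` raises RuntimeError.
2. bare `except` matches → `return 27` sets pending return value 27.
3. Before returning, `finally: return 95` runs and overrides the pending return.
4. h() returns 95 → out = 95.
Result: 95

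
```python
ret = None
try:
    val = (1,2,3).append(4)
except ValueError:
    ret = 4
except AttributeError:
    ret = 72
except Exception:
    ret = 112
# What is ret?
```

Step-by-step execution trace:
1. `val = (1,2,3).append(4)` raises AttributeError.
2. `except ValueError` does not match AttributeError; skipped.
3. `except AttributeError` matches → ret = 72.
4. Remaining except clauses are skipped.
Result: 72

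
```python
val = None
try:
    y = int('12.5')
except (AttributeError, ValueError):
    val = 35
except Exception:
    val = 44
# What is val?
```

Step-by-step execution trace:
1. `y = int('12.5')` raises ValueError.
2. `except (AttributeError, ValueError)` matches (ValueError is in the tuple) → val = 35.
3. `except Exception` is not reached.
Result: 35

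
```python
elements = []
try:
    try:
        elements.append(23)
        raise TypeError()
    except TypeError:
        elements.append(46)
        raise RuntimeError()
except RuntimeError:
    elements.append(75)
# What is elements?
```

Step-by-step execution trace:
1. Inner try: `elements.append(23)` → elements = [23].
2. `raise TypeError()` raises TypeError.
3. Inner `except TypeError` matches → `elements.append(46)` → elements = [23, 46].
4. `raise RuntimeError()` raises RuntimeError; propagates to outer try.
5. Outer `except RuntimeError` matches → `elements.append(75)` → elements = [23, 46, 75].
Result: [23, 46, 75]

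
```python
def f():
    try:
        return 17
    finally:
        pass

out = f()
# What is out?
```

Step-by-step execution trace:
1. `f()` enters try: `return 17` sets pending return value 17.
2. Before returning, `finally: pass` runs (no effect).
3. f() returns 17 → out = 17.
Result: 17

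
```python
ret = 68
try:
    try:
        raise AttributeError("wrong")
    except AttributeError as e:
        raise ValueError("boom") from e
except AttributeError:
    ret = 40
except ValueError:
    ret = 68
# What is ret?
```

Step-by-step execution trace:
1. Inner try raises AttributeError; inner `except AttributeError as e` catches it.
2. `raise ValueError(...) from e` raises ValueError (AttributeError is attached as __cause__, but only ValueError is active).
3. Outer `except AttributeError` does not match ValueError; skipped.
4. Outer `except ValueError` matches → ret = 68.
Result: 68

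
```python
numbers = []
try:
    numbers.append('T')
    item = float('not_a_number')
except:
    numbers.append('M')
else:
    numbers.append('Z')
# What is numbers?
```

Step-by-step execution trace:
1. try: `numbers.append('T')` → numbers = ['T'].
2. `item = float('not_a_number')` raises ValueError.
3. bare `except` matches → `numbers.append('M')` → numbers = ['T', 'M'].
4. `else` is skipped (an exception was raised).
Result: ['T', 'M']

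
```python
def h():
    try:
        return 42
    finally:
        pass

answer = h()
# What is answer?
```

Step-by-step execution trace:
1. `h()` enters try: `return 42` sets pending return value 42.
2. Before returning, `finally: pass` runs (no effect).
3. h() returns 42 → answer = 42.
Result: 42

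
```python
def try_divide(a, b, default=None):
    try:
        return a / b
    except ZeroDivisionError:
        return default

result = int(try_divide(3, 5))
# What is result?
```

Step-by-step execution trace:
1. `try_divide(3, 5)` enters try: `return 3 / 5` → returns 0.6. No exception raised.
2. `except ZeroDivisionError` is skipped.
3. `int(0.6)` → 0 → result = 0.
Result: 0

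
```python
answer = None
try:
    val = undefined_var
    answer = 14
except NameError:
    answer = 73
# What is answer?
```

Step-by-step execution trace:
1. `val = undefined_var` raises NameError.
2. `answer = 14` is not reached.
3. `except NameError` matches → answer = 73.
Result: 73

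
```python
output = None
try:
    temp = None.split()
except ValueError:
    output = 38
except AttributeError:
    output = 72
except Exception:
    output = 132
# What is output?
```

Step-by-step execution trace:
1. `temp = None.split()` raises AttributeError.
2. `except ValueError` does not match AttributeError; skipped.
3. `except AttributeError` matches → output = 72.
4. Remaining except clauses are skipped.
Result: 72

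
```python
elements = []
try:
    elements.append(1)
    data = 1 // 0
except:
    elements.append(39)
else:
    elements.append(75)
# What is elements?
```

Step-by-step execution trace:
1. try: `elements.append(1)` → elements = [1].
2. `data = 1 // 0` raises ZeroDivisionError.
3. bare `except` matches → `elements.append(39)` → elements = [1, 39].
4. `else` is skipped (an exception was raised).
Result: [1, 39]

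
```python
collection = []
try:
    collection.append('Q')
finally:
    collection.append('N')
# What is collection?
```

Step-by-step execution trace:
1. try: `collection.append('Q')` → collection = ['Q'].
2. The try body completes without raising.
3. finally always runs: `collection.append('N')` → collection = ['Q', 'N'].
Result: ['Q', 'N']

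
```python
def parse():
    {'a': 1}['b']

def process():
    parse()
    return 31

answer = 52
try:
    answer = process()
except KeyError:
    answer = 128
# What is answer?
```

Step-by-step execution trace:
1. answer starts at 52.
2. try: `process()` calls `parse()`.
3. `parse()` evaluates `{'a': 1}['b']`, which raises KeyError; it propagates through process (uncaught).
4. `return 31` in process is not reached; the assignment to answer does not complete.
5. `except KeyError` matches → answer = 128.
Result: 128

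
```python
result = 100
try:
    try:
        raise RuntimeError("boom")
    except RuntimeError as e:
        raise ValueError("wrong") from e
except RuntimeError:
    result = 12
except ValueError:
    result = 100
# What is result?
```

Step-by-step execution trace:
1. Inner try raises RuntimeError; inner `except RuntimeError as e` catches it.
2. `raise ValueError(...) from e` raises ValueError (RuntimeError is attached as __cause__, but only ValueError is active).
3. Outer `except RuntimeError` does not match ValueError; skipped.
4. Outer `except ValueError` matches → result = 100.
Result: 100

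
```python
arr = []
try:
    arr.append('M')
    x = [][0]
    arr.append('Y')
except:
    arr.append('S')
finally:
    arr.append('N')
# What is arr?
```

Step-by-step execution trace:
1. try: `arr.append('M')` → arr = ['M'].
2. `x = [][0]` raises IndexError; `arr.append('Y')` is not reached.
3. bare `except` matches → `arr.append('S')` → arr = ['M', 'S'].
4. finally always runs: `arr.append('N')` → arr = ['M', 'S', 'N'].
Result: ['M', 'S', 'N']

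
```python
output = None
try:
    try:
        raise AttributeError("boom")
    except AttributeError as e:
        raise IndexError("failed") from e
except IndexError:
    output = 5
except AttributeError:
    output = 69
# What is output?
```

Step-by-step execution trace:
1. Inner try raises AttributeError; inner `except AttributeError as e` catches it.
2. `raise IndexError(...) from e` raises IndexError (AttributeError is attached as __cause__, but only IndexError is active).
3. Outer `except IndexError` matches → output = 5.
4. `except AttributeError` is not reached.
Result: 5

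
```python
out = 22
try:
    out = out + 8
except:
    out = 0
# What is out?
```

Step-by-step execution trace:
1. out starts at 22.
2. try: `out = out + 8` → out = 30. No exception raised.
3. `except` is skipped.
Result: 30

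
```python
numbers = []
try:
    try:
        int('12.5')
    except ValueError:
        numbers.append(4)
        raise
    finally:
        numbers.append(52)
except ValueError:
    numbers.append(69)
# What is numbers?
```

Step-by-step execution trace:
1. Inner try: `int('12.5')` raises ValueError.
2. Inner `except ValueError` matches → `numbers.append(4)` → numbers = [4].
3. bare `raise` re-raises ValueError.
4. Inner `finally` runs during unwinding: `numbers.append(52)` → numbers = [4, 52].
5. Outer `except ValueError` matches → `numbers.append(69)` → numbers = [4, 52, 69].
Result: [4, 52, 69]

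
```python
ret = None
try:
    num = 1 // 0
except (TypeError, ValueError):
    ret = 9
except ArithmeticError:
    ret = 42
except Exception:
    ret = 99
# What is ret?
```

Step-by-step execution trace:
1. `num = 1 // 0` raises ZeroDivisionError.
2. `except (TypeError, ValueError)` does not match ZeroDivisionError; skipped.
3. `except ArithmeticError` matches (ZeroDivisionError is a subclass of ArithmeticError) → ret = 42.
4. `except Exception` is not reached.
Result: 42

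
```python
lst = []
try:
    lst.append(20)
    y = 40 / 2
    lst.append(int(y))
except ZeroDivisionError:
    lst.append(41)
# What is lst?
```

Step-by-step execution trace:
1. try: `lst.append(20)` → lst = [20].
2. `y = 40 / 2` → y = 20.0. No exception raised.
3. `lst.append(int(y))` → lst = [20, 20].
4. `except ZeroDivisionError` is skipped (no exception was raised).
Result: [20, 20]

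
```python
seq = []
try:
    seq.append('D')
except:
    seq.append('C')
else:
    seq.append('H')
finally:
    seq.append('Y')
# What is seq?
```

Step-by-step execution trace:
1. try: `seq.append('D')` → seq = ['D']. No exception raised.
2. `except` is skipped.
3. `else` runs: `seq.append('H')` → seq = ['D', 'H'].
4. `finally` always runs: `seq.append('Y')` → seq = ['D', 'H', 'Y'].
Result: ['D', 'H', 'Y']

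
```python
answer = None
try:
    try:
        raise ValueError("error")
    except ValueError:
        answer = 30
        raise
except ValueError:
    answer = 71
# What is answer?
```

Step-by-step execution trace:
1. Inner try: `raise ValueError("error")` raises ValueError.
2. Inner `except ValueError` matches → answer = 30.
3. bare `raise` re-raises the same ValueError.
4. Outer `except ValueError` matches → answer = 71.
Result: 71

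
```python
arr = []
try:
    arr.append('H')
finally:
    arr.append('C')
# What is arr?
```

Step-by-step execution trace:
1. try: `arr.append('H')` → arr = ['H'].
2. The try body completes without raising.
3. finally always runs: `arr.append('C')` → arr = ['H', 'C'].
Result: ['H', 'C']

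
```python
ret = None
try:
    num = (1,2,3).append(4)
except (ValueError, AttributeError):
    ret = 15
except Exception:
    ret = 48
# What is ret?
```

Step-by-step execution trace:
1. `num = (1,2,3).append(4)` raises AttributeError.
2. `except (ValueError, AttributeError)` matches (AttributeError is in the tuple) → ret = 15.
3. `except Exception` is not reached.
Result: 15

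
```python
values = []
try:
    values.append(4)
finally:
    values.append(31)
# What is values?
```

Step-by-step execution trace:
1. try: `values.append(4)` → values = [4].
2. The try body completes without raising.
3. finally always runs: `values.append(31)` → values = [4, 31].
Result: [4, 31]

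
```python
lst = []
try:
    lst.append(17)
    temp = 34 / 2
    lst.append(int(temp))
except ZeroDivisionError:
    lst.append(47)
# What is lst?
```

Step-by-step execution trace:
1. try: `lst.append(17)` → lst = [17].
2. `temp = 34 / 2` → temp = 17.0. No exception raised.
3. `lst.append(int(temp))` → lst = [17, 17].
4. `except ZeroDivisionError` is skipped (no exception was raised).
Result: [17, 17]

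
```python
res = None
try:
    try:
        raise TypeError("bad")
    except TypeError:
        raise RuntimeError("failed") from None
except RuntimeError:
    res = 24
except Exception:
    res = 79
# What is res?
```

Step-by-step execution trace:
1. Inner try raises TypeError; inner `except TypeError` catches it.
2. `raise RuntimeError(...) from None` raises RuntimeError (from None suppresses __context__, but the active exception is still RuntimeError).
3. Outer `except RuntimeError` matches → res = 24.
4. `except Exception` is not reached.
Result: 24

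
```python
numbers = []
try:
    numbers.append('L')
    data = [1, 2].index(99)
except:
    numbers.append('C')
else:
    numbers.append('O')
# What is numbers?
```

Step-by-step execution trace:
1. try: `numbers.append('L')` → numbers = ['L'].
2. `data = [1, 2].index(99)` raises ValueError.
3. bare `except` matches → `numbers.append('C')` → numbers = ['L', 'C'].
4. `else` is skipped (an exception was raised).
Result: ['L', 'C']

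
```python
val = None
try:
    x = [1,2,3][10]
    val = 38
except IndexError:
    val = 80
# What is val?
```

Step-by-step execution trace:
1. `x = [1,2,3][10]` raises IndexError.
2. `val = 38` is not reached.
3. `except IndexError` matches → val = 80.
Result: 80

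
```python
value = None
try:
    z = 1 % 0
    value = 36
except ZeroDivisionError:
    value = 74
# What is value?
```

Step-by-step execution trace:
1. `z = 1 % 0` raises ZeroDivisionError.
2. `value = 36` is not reached.
3. `except ZeroDivisionError` matches → value = 74.
Result: 74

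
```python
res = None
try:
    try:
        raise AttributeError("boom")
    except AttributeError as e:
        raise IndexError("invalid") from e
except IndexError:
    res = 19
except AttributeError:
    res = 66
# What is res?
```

Step-by-step execution trace:
1. Inner try raises AttributeError; inner `except AttributeError as e` catches it.
2. `raise IndexError(...) from e` raises IndexError (AttributeError is attached as __cause__, but only IndexError is active).
3. Outer `except IndexError` matches → res = 19.
4. `except AttributeError` is not reached.
Result: 19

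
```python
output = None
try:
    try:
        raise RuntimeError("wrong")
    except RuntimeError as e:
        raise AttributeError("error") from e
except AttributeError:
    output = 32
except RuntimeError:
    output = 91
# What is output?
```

Step-by-step execution trace:
1. Inner try raises RuntimeError; inner `except RuntimeError as e` catches it.
2. `raise AttributeError(...) from e` raises AttributeError (RuntimeError is attached as __cause__, but only AttributeError is active).
3. Outer `except AttributeError` matches → output = 32.
4. `except RuntimeError` is not reached.
Result: 32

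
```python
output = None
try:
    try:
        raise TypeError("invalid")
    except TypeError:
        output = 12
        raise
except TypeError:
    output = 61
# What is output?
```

Step-by-step execution trace:
1. Inner try: `raise TypeError("invalid")` raises TypeError.
2. Inner `except TypeError` matches → output = 12.
3. bare `raise` re-raises the same TypeError.
4. Outer `except TypeError` matches → output = 61.
Result: 61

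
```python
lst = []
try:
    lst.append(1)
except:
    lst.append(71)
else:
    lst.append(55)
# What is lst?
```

Step-by-step execution trace:
1. try: `lst.append(1)` → lst = [1]. No exception raised.
2. `except` is skipped.
3. `else` runs (try completed without exception): `lst.append(55)` → lst = [1, 55].
Result: [1, 55]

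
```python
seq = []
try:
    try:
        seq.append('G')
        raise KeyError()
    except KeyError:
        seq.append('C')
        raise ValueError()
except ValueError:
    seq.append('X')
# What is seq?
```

Step-by-step execution trace:
1. Inner try: `seq.append('G')` → seq = ['G'].
2. `raise KeyError()` raises KeyError.
3. Inner `except KeyError` matches → `seq.append('C')` → seq = ['G', 'C'].
4. `raise ValueError()` raises ValueError; propagates to outer try.
5. Outer `except ValueError` matches → `seq.append('X')` → seq = ['G', 'C', 'X'].
Result: ['G', 'C', 'X']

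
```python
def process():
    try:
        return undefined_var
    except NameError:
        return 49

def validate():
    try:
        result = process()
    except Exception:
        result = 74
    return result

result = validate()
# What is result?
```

Step-by-step execution trace:
1. `validate()` calls `process()`.
2. In process: `undefined_var` raises NameError; `except NameError` catches it → returns 49.
3. In validate: `result = process()` → result = 49. No exception reaches validate.
4. `except Exception` is skipped; validate returns 49.
5. result = 49.
Result: 49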